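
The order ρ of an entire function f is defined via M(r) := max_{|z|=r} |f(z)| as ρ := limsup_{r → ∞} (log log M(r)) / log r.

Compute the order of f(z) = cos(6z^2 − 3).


Write cos(w) = (e^{iw} ± e^{−iw})/(2 or 2i), so |cos(w)| ≤ e^{|w|}. With w = 6z^2 − 3, |w| ≤ 6r^2 + 3 on |z|=r, giving M(r) ≤ e^{6r^2 + 3} and ρ ≤ 2. For the lower bound, choose z on |z|=r with 6z^2 purely imaginary of modulus 6r^2; then |cos(6z^2 − 3)| grows like e^{6r^2}/2, so ρ ≥ 2. Hence ρ = 2.
Therefore ρ = 2.

Order ρ = 2.


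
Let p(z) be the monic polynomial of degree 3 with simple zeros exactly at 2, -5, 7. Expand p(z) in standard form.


The polynomial is p(z) = ∏_{α ∈ S} (z − α), where S = {2, -5, 7}.
Expanding the product yields: p(z) = z^3 -4·z^2 -31·z + 70.
The resulting polynomial has degree 3 and real coefficients as required.

p(z) = z^3 -4·z^2 -31·z + 70.


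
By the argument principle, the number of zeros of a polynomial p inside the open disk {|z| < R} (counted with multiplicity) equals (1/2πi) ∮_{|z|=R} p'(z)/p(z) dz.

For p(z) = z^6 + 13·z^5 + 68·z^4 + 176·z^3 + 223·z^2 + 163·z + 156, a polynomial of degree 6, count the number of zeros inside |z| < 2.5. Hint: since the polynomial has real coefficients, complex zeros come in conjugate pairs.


The zeros of p are: -4, (0 + 1i), (0 - 1i), (-3 + 2i), (-3 - 2i), -3.
Their magnitudes are: 4, 1, 1, 3.606, 3.606, 3.
Zeros with |z| < R = 2.5: (0 + 1i), (0 - 1i).
Count = 2.
By the argument principle, (1/2πi) ∮_{|z|=R} p'(z)/p(z) dz equals exactly this count.

Number of zeros inside |z| < 2.5: 2.


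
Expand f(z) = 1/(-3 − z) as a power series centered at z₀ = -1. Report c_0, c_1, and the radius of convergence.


Let w = z − z₀, so z = z₀ + w.
Then -3 − z = -3 − (z₀ + w) = (-3 − z₀) − w = -2 − w.
f(z) = 1/(-2 − w) = (1/(-2)) · 1/(1 − w/(-2)) = Σ_{n≥0} w^n / (-2)^(n+1).
So c_n = 1/(-2)^(n+1):
  c_0 = 1/(-2)^1 = -1/2.
  c_1 = 1/(-2)^2 = 1/4.
The series is valid for |w/d| < 1, i.e. |z − z₀| < |d|.
Radius of convergence: R = |-3 − z₀| = |-2| = 2 (distance from z₀ to the singularity z = -3).

c_0 = -1/2, c_1 = 1/4; R = 2.


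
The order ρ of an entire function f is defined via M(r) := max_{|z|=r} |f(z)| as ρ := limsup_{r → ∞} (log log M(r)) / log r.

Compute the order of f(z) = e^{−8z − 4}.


|e^{−8z − 4}| = e^{Re(-8·z) + -4} ≤ e^{8|z|^1 + -4} = e^{8r^1 + -4} on |z| = r, so ρ ≤ 1. Choosing z on |z|=r so that -8·z is real positive (always possible by picking arg z appropriately) gives |f(z)| = e^{8r^1 + -4}, matching the bound. The additive constant -4 does not affect log log M(r) ~ 1·log r. Hence ρ = 1.
Therefore ρ = 1.

Order ρ = 1.


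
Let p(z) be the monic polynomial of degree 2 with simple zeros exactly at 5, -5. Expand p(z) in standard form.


The polynomial is p(z) = ∏_{α ∈ S} (z − α), where S = {5, -5}.
Expanding the product yields: p(z) = z^2 -25.
The resulting polynomial has degree 2 and real coefficients as required.

p(z) = z^2 -25.


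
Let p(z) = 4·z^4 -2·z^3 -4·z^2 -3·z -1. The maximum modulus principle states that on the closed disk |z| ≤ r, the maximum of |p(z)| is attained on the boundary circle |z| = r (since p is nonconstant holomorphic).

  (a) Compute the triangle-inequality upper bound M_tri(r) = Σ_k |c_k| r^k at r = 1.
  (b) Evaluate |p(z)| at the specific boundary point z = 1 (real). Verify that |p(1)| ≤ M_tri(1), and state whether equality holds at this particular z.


Coefficients: c_0 = -1, c_1 = -3, c_2 = -4, c_3 = -2, c_4 = 4. Radius r = 1.
Part (a). Triangle bound: M_tri(r) = Σ_k |c_k| r^k
  = |-1|·1^0 + |-3|·1^1 + |-4|·1^2 + |-2|·1^3 + |4|·1^4
  = 1 + 3 + 4 + 2 + 4 = 14.
This bounds M(r) := max_{|z|=r} |p(z)| from above; equality holds iff all terms c_k z^k can be made to align in phase at a single z on |z|=r.
Part (b). At z = 1 (real, on the circle |z| = r):
  p(1) = (-1)·1^0 + (-3)·1^1 + (-4)·1^2 + (-2)·1^3 + (4)·1^4 = -6.
  |p(1)| = 6.
Check: |p(1)| = 6 ≤ 14 = M_tri(1). ✓ Equality does not hold at z = 1 (the coefficients have mixed signs, so the terms do not all align in phase there).

M_tri(1) = 14; |p(1)| = 6; equality at z=1: no.


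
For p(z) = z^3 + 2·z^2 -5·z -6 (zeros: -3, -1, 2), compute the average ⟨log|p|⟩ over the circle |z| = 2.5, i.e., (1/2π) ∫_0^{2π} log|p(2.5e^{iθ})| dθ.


Zeros: -3, -1, 2; r = 2.5.
Inside |z| < r: -1, 2. Outside (|z| ≥ r): -3.
p(0) = -6, so log|p(0)| = log(6) = 1.7918.
Apply Jensen: I(r) = log|p(0)| + Σ_k log(r/|z_k|), summed over zeros inside |z| < r.
  log(r/|z_k|) for z_k = -1: log(2.5/1) = 0.9163
  log(r/|z_k|) for z_k = 2: log(2.5/2) = 0.2231
  Outside zeros (-3) contribute nothing to the Jensen sum.
Sum over inside zeros: 1.1394.
I(r) = log|p(0)| + (inside sum) = 1.7918 + 1.1394 = 2.9312.
Note: since some zeros are outside |z| ≤ r, the simplified n·log(r) form does NOT apply — only the inside zeros contribute.

I(r) ≈ 2.9312.


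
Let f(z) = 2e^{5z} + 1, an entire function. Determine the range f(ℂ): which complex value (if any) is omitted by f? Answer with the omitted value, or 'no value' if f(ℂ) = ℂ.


Little Picard bounds the complement of f(ℂ) to at most one point.
e^{5z} is never zero on ℂ, so 2·e^{5z} takes every value in ℂ ∖ {0}. Adding 1 shifts the range to ℂ ∖ {1}. Thus f omits exactly the value 1.

Omitted value: 1.


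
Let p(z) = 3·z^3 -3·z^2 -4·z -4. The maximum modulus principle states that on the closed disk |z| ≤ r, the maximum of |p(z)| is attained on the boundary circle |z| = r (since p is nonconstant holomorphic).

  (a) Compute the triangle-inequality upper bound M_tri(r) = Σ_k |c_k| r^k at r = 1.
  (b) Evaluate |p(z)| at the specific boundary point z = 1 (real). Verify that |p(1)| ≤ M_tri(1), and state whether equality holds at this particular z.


Coefficients: c_0 = -4, c_1 = -4, c_2 = -3, c_3 = 3. Radius r = 1.
Part (a). Triangle bound: M_tri(r) = Σ_k |c_k| r^k
  = |-4|·1^0 + |-4|·1^1 + |-3|·1^2 + |3|·1^3
  = 4 + 4 + 3 + 3 = 14.
This bounds M(r) := max_{|z|=r} |p(z)| from above; equality holds iff all terms c_k z^k can be made to align in phase at a single z on |z|=r.
Part (b). At z = 1 (real, on the circle |z| = r):
  p(1) = (-4)·1^0 + (-4)·1^1 + (-3)·1^2 + (3)·1^3 = -8.
  |p(1)| = 8.
Check: |p(1)| = 8 ≤ 14 = M_tri(1). ✓ Equality does not hold at z = 1 (the coefficients have mixed signs, so the terms do not all align in phase there).

M_tri(1) = 14; |p(1)| = 8; equality at z=1: no.


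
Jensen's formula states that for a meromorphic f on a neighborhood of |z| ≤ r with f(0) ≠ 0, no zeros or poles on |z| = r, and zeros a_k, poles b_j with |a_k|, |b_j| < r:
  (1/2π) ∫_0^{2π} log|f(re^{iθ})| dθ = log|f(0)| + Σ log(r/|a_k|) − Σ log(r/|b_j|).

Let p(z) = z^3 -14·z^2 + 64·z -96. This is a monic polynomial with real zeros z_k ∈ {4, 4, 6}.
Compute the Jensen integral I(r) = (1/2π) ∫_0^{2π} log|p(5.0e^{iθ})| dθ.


Zeros: 4, 4, 6; r = 5.0.
Inside |z| < r: 4, 4. Outside (|z| ≥ r): 6.
p(0) = -96, so log|p(0)| = log(96) = 4.5643.
Apply Jensen: I(r) = log|p(0)| + Σ_k log(r/|z_k|), summed over zeros inside |z| < r.
  log(r/|z_k|) for z_k = 4: log(5.0/4) = 0.2231
  log(r/|z_k|) for z_k = 4: log(5.0/4) = 0.2231
  Outside zeros (6) contribute nothing to the Jensen sum.
Sum over inside zeros: 0.4463.
I(r) = log|p(0)| + (inside sum) = 4.5643 + 0.4463 = 5.0106.
Note: since some zeros are outside |z| ≤ r, the simplified n·log(r) form does NOT apply — only the inside zeros contribute.

I(r) ≈ 5.0106.


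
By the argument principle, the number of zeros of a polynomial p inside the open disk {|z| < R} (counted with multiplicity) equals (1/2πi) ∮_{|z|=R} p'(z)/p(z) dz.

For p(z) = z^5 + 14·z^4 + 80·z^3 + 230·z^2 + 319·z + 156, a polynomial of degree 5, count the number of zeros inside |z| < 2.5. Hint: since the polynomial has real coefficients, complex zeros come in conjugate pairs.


The zeros of p are: -3, -1, -4, (-3 + 2i), (-3 - 2i).
Their magnitudes are: 3, 1, 4, 3.606, 3.606.
Zeros with |z| < R = 2.5: -1.
Count = 1.
By the argument principle, (1/2πi) ∮_{|z|=R} p'(z)/p(z) dz equals exactly this count.

Number of zeros inside |z| < 2.5: 1.


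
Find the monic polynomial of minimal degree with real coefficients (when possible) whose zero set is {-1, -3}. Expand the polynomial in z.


The polynomial is p(z) = ∏_{α ∈ S} (z − α), where S = {-1, -3}.
Expanding the product yields: p(z) = z^2 + 4·z + 3.
The resulting polynomial has degree 2 and real coefficients as required.

p(z) = z^2 + 4·z + 3.


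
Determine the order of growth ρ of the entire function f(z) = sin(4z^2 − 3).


Write sin(w) = (e^{iw} ± e^{−iw})/(2 or 2i), so |sin(w)| ≤ e^{|w|}. With w = 4z^2 − 3, |w| ≤ 4r^2 + 3 on |z|=r, giving M(r) ≤ e^{4r^2 + 3} and ρ ≤ 2. For the lower bound, choose z on |z|=r with 4z^2 purely imaginary of modulus 4r^2; then |sin(4z^2 − 3)| grows like e^{4r^2}/2, so ρ ≥ 2. Hence ρ = 2.
Therefore ρ = 2.

Order ρ = 2.


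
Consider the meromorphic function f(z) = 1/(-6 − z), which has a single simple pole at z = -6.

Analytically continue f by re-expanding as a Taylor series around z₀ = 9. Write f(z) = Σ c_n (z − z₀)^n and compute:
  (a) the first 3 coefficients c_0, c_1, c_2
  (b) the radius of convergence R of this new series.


Let w = z − z₀, so z = z₀ + w.
Then -6 − z = -6 − (z₀ + w) = (-6 − z₀) − w = -15 − w.
f(z) = 1/(-15 − w) = (1/(-15)) · 1/(1 − w/(-15)) = Σ_{n≥0} w^n / (-15)^(n+1).
So c_n = 1/(-15)^(n+1):
  c_0 = 1/(-15)^1 = -1/15.
  c_1 = 1/(-15)^2 = 1/225.
  c_2 = 1/(-15)^3 = -1/3375.
The series is valid for |w/d| < 1, i.e. |z − z₀| < |d|.
Radius of convergence: R = |-6 − z₀| = |-15| = 15 (distance from z₀ to the singularity z = -6).

c_0 = -1/15, c_1 = 1/225, c_2 = -1/3375; R = 15.


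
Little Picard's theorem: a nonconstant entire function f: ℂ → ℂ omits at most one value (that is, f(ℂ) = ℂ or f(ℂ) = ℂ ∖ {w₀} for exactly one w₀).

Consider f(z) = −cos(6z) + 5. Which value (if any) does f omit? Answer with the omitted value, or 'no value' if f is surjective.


Little Picard bounds the complement of f(ℂ) to at most one point.
cos is entire and surjective onto ℂ: for every w ∈ ℂ, cos(ζ) = w has a solution ζ ∈ ℂ (e.g., via the complex inverse arccos). With ζ = 6z this gives z = ζ/(6). Then -1·cos(6z) takes every value in -1·ℂ = ℂ, and adding 5 is a bijection of ℂ. So f is surjective and omits no value. (Note: only on the real line is cos bounded by [−1, 1].)

Omitted value: no value.


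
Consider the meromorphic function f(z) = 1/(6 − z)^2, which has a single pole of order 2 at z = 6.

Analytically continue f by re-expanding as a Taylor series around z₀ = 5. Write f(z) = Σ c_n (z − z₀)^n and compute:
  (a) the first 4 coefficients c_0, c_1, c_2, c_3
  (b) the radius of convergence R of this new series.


Let w = z − z₀, so z = z₀ + w.
Then 6 − z = 6 − (z₀ + w) = (6 − z₀) − w = 1 − w.
f(z) = 1/(1 − w)^2 = (1/(1)^2) · (1 − w/(1))^{−2}.
By the binomial series (1−u)^{−2} = Σ_{n≥0} C(n+1, 1) u^n for |u|<1, with u = w/(1):
  c_n = C(n+1, 1) / (1)^(n+2).
  c_0 = 1/(1)^2 = 1.
  c_1 = 2/(1)^3 = 2.
  c_2 = 3/(1)^4 = 3.
  c_3 = 4/(1)^5 = 4.
The series is valid for |w/d| < 1, i.e. |z − z₀| < |d|.
Radius of convergence: R = |6 − z₀| = |1| = 1 (distance from z₀ to the singularity z = 6).

c_0 = 1, c_1 = 2, c_2 = 3, c_3 = 4; R = 1.


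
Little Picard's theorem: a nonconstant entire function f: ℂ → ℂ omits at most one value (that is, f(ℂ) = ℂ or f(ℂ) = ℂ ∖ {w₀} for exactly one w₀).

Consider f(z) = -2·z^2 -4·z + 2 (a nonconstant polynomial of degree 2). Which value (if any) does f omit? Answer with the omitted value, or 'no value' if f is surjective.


Little Picard bounds the complement of f(ℂ) to at most one point.
For every w ∈ ℂ, the equation p(z) − w = 0 is a nonconstant polynomial in z and hence has at least one root by the fundamental theorem of algebra. So p is surjective onto ℂ, omitting no value.

Omitted value: no value.


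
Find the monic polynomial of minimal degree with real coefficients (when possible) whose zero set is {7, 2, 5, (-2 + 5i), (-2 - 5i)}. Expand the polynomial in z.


The polynomial is p(z) = ∏_{α ∈ S} (z − α), where S = {7, 2, 5, (-2 + 5i), (-2 - 5i)}.
Expanding the product yields: p(z) = z^5 -10·z^4 + 32·z^3 -240·z^2 + 1431·z -2030.
Note conjugate pairs combine to real quadratics: (z − (-2+5i))(z − (-2−5i)) = z² + 4z + 29.
The resulting polynomial has degree 5 and real coefficients as required.

p(z) = z^5 -10·z^4 + 32·z^3 -240·z^2 + 1431·z -2030.


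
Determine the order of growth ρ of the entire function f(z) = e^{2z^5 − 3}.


|e^{2z^5 − 3}| = e^{Re(2·z^5) + -3} ≤ e^{2|z|^5 + -3} = e^{2r^5 + -3} on |z| = r, so ρ ≤ 5. Choosing z on |z|=r so that 2·z^5 is real positive (always possible by picking arg z appropriately) gives |f(z)| = e^{2r^5 + -3}, matching the bound. The additive constant -3 does not affect log log M(r) ~ 5·log r. Hence ρ = 5.
Therefore ρ = 5.

Order ρ = 5.


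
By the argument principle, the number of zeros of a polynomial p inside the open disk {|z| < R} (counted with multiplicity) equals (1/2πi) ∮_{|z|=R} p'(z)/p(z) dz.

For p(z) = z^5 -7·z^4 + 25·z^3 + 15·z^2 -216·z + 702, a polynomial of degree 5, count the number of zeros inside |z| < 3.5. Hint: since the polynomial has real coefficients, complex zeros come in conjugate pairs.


The zeros of p are: (3 + 3i), (3 - 3i), (2 + 3i), (2 - 3i), -3.
Their magnitudes are: 4.243, 4.243, 3.606, 3.606, 3.
Zeros with |z| < R = 3.5: -3.
Count = 1.
By the argument principle, (1/2πi) ∮_{|z|=R} p'(z)/p(z) dz equals exactly this count.

Number of zeros inside |z| < 3.5: 1.


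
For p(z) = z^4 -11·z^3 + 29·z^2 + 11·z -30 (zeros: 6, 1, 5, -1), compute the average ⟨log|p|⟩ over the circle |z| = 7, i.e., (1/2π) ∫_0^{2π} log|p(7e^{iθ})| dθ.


Zeros: -1, 1, 5, 6; r = 7.
Inside |z| < r: -1, 1, 5, 6. Outside (|z| ≥ r): ∅.
p(0) = -30, so log|p(0)| = log(30) = 3.4012.
Apply Jensen: I(r) = log|p(0)| + Σ_k log(r/|z_k|), summed over zeros inside |z| < r.
  log(r/|z_k|) for z_k = 6: log(7/6) = 0.1542
  log(r/|z_k|) for z_k = 1: log(7/1) = 1.9459
  log(r/|z_k|) for z_k = 5: log(7/5) = 0.3365
  log(r/|z_k|) for z_k = -1: log(7/1) = 1.9459
Sum over inside zeros: 4.3824.
I(r) = log|p(0)| + (inside sum) = 3.4012 + 4.3824 = 7.7836.
Closed form (all zeros inside, monic): I(r) = n·log(r) = 4·log(7) = 7.7836. ✓

I(r) ≈ 7.7836.


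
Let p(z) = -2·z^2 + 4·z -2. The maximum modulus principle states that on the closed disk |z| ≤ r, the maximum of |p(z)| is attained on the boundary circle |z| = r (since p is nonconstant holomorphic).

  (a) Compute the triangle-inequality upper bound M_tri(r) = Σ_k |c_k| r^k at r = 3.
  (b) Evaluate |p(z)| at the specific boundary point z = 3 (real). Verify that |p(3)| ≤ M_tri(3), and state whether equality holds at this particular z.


Coefficients: c_0 = -2, c_1 = 4, c_2 = -2. Radius r = 3.
Part (a). Triangle bound: M_tri(r) = Σ_k |c_k| r^k
  = |-2|·3^0 + |4|·3^1 + |-2|·3^2
  = 2 + 12 + 18 = 32.
This bounds M(r) := max_{|z|=r} |p(z)| from above; equality holds iff all terms c_k z^k can be made to align in phase at a single z on |z|=r.
Part (b). At z = 3 (real, on the circle |z| = r):
  p(3) = (-2)·3^0 + (4)·3^1 + (-2)·3^2 = -8.
  |p(3)| = 8.
Check: |p(3)| = 8 ≤ 32 = M_tri(3). ✓ Equality does not hold at z = 3 (the coefficients have mixed signs, so the terms do not all align in phase there).

M_tri(3) = 32; |p(3)| = 8; equality at z=3: no.


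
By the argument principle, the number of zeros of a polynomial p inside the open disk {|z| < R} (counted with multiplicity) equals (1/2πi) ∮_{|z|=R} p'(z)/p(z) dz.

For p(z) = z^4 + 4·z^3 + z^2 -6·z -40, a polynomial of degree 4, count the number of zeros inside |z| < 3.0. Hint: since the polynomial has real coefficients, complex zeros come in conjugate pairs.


The zeros of p are: (-1 + 2i), (-1 - 2i), 2, -4.
Their magnitudes are: 2.236, 2.236, 2, 4.
Zeros with |z| < R = 3.0: (-1 + 2i), (-1 - 2i), 2.
Count = 3.
By the argument principle, (1/2πi) ∮_{|z|=R} p'(z)/p(z) dz equals exactly this count.

Number of zeros inside |z| < 3.0: 3.


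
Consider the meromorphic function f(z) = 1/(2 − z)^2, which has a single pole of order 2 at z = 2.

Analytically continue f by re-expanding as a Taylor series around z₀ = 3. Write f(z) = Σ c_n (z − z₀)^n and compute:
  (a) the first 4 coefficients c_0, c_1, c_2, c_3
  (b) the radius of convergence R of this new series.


Let w = z − z₀, so z = z₀ + w.
Then 2 − z = 2 − (z₀ + w) = (2 − z₀) − w = -1 − w.
f(z) = 1/(-1 − w)^2 = (1/(-1)^2) · (1 − w/(-1))^{−2}.
By the binomial series (1−u)^{−2} = Σ_{n≥0} C(n+1, 1) u^n for |u|<1, with u = w/(-1):
  c_n = C(n+1, 1) / (-1)^(n+2).
  c_0 = 1/(-1)^2 = 1.
  c_1 = 2/(-1)^3 = -2.
  c_2 = 3/(-1)^4 = 3.
  c_3 = 4/(-1)^5 = -4.
The series is valid for |w/d| < 1, i.e. |z − z₀| < |d|.
Radius of convergence: R = |2 − z₀| = |-1| = 1 (distance from z₀ to the singularity z = 2).

c_0 = 1, c_1 = -2, c_2 = 3, c_3 = -4; R = 1.


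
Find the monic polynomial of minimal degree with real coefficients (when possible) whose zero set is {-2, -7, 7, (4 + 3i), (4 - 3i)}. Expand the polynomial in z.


The polynomial is p(z) = ∏_{α ∈ S} (z − α), where S = {-2, -7, 7, (4 + 3i), (4 - 3i)}.
Expanding the product yields: p(z) = z^5 -6·z^4 -40·z^3 + 344·z^2 -441·z -2450.
Note conjugate pairs combine to real quadratics: (z − (4+3i))(z − (4−3i)) = z² − 8z + 25.
The resulting polynomial has degree 5 and real coefficients as required.

p(z) = z^5 -6·z^4 -40·z^3 + 344·z^2 -441·z -2450.


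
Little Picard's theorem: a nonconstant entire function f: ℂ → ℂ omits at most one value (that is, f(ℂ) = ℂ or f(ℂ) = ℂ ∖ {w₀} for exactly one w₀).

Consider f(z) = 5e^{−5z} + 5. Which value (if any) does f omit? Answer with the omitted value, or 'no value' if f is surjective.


Little Picard bounds the complement of f(ℂ) to at most one point.
e^{−5z} is never zero on ℂ, so 5·e^{−5z} takes every value in ℂ ∖ {0}. Adding 5 shifts the range to ℂ ∖ {5}. Thus f omits exactly the value 5.

Omitted value: 5.


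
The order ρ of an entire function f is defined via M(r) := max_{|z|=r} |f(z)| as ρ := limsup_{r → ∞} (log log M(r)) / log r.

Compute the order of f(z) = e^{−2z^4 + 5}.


|e^{−2z^4 + 5}| = e^{Re(-2·z^4) + 5} ≤ e^{2|z|^4 + 5} = e^{2r^4 + 5} on |z| = r, so ρ ≤ 4. Choosing z on |z|=r so that -2·z^4 is real positive (always possible by picking arg z appropriately) gives |f(z)| = e^{2r^4 + 5}, matching the bound. The additive constant 5 does not affect log log M(r) ~ 4·log r. Hence ρ = 4.
Therefore ρ = 4.

Order ρ = 4.


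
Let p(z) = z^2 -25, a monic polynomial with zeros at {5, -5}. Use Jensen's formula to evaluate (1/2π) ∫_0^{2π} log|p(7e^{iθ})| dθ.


Zeros: -5, 5; r = 7.
Inside |z| < r: -5, 5. Outside (|z| ≥ r): ∅.
p(0) = -25, so log|p(0)| = log(25) = 3.2189.
Apply Jensen: I(r) = log|p(0)| + Σ_k log(r/|z_k|), summed over zeros inside |z| < r.
  log(r/|z_k|) for z_k = 5: log(7/5) = 0.3365
  log(r/|z_k|) for z_k = -5: log(7/5) = 0.3365
Sum over inside zeros: 0.6729.
I(r) = log|p(0)| + (inside sum) = 3.2189 + 0.6729 = 3.8918.
Closed form (all zeros inside, monic): I(r) = n·log(r) = 2·log(7) = 3.8918. ✓

I(r) ≈ 3.8918.


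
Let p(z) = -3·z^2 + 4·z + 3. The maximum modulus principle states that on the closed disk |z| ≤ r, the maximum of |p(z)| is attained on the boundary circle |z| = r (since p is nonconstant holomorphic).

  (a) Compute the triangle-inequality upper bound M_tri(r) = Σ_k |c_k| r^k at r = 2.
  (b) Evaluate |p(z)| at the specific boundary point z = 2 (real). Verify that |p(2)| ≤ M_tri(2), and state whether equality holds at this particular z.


Coefficients: c_0 = 3, c_1 = 4, c_2 = -3. Radius r = 2.
Part (a). Triangle bound: M_tri(r) = Σ_k |c_k| r^k
  = |3|·2^0 + |4|·2^1 + |-3|·2^2
  = 3 + 8 + 12 = 23.
This bounds M(r) := max_{|z|=r} |p(z)| from above; equality holds iff all terms c_k z^k can be made to align in phase at a single z on |z|=r.
Part (b). At z = 2 (real, on the circle |z| = r):
  p(2) = (3)·2^0 + (4)·2^1 + (-3)·2^2 = -1.
  |p(2)| = 1.
Check: |p(2)| = 1 ≤ 23 = M_tri(2). ✓ Equality does not hold at z = 2 (the coefficients have mixed signs, so the terms do not all align in phase there).

M_tri(2) = 23; |p(2)| = 1; equality at z=2: no.


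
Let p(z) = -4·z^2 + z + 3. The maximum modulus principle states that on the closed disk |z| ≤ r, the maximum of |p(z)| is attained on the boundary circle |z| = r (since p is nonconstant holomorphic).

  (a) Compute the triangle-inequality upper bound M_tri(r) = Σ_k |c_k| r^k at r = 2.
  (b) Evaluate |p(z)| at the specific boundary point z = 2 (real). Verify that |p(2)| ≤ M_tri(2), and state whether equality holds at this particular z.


Coefficients: c_0 = 3, c_1 = 1, c_2 = -4. Radius r = 2.
Part (a). Triangle bound: M_tri(r) = Σ_k |c_k| r^k
  = |3|·2^0 + |1|·2^1 + |-4|·2^2
  = 3 + 2 + 16 = 21.
This bounds M(r) := max_{|z|=r} |p(z)| from above; equality holds iff all terms c_k z^k can be made to align in phase at a single z on |z|=r.
Part (b). At z = 2 (real, on the circle |z| = r):
  p(2) = (3)·2^0 + (1)·2^1 + (-4)·2^2 = -11.
  |p(2)| = 11.
Check: |p(2)| = 11 ≤ 21 = M_tri(2). ✓ Equality does not hold at z = 2 (the coefficients have mixed signs, so the terms do not all align in phase there).

M_tri(2) = 21; |p(2)| = 11; equality at z=2: no.


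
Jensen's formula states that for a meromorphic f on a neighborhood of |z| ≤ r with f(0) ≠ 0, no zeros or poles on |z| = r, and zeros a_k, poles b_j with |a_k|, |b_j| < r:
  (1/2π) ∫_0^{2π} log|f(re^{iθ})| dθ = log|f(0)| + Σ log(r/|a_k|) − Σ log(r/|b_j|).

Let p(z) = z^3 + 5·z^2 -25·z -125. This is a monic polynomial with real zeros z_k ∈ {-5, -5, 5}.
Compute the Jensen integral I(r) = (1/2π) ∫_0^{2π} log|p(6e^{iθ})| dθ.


Zeros: -5, -5, 5; r = 6.
Inside |z| < r: -5, -5, 5. Outside (|z| ≥ r): ∅.
p(0) = -125, so log|p(0)| = log(125) = 4.8283.
Apply Jensen: I(r) = log|p(0)| + Σ_k log(r/|z_k|), summed over zeros inside |z| < r.
  log(r/|z_k|) for z_k = -5: log(6/5) = 0.1823
  log(r/|z_k|) for z_k = -5: log(6/5) = 0.1823
  log(r/|z_k|) for z_k = 5: log(6/5) = 0.1823
Sum over inside zeros: 0.5470.
I(r) = log|p(0)| + (inside sum) = 4.8283 + 0.5470 = 5.3753.
Closed form (all zeros inside, monic): I(r) = n·log(r) = 3·log(6) = 5.3753. ✓

I(r) ≈ 5.3753.


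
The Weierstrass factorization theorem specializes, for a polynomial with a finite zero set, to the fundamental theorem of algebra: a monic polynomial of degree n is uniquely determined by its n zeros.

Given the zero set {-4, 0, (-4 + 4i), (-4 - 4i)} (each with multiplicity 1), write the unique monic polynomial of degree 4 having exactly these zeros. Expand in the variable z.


The polynomial is p(z) = ∏_{α ∈ S} (z − α), where S = {-4, 0, (-4 + 4i), (-4 - 4i)}.
Expanding the product yields: p(z) = z^4 + 12·z^3 + 64·z^2 + 128·z.
Note conjugate pairs combine to real quadratics: (z − (-4+4i))(z − (-4−4i)) = z² + 8z + 32.
The resulting polynomial has degree 4 and real coefficients as required.

p(z) = z^4 + 12·z^3 + 64·z^2 + 128·z.


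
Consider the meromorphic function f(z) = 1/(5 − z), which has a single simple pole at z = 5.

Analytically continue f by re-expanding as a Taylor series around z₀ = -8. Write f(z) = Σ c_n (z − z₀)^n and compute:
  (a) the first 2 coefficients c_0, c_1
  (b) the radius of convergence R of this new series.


Let w = z − z₀, so z = z₀ + w.
Then 5 − z = 5 − (z₀ + w) = (5 − z₀) − w = 13 − w.
f(z) = 1/(13 − w) = (1/(13)) · 1/(1 − w/(13)) = Σ_{n≥0} w^n / (13)^(n+1).
So c_n = 1/(13)^(n+1):
  c_0 = 1/(13)^1 = 1/13.
  c_1 = 1/(13)^2 = 1/169.
The series is valid for |w/d| < 1, i.e. |z − z₀| < |d|.
Radius of convergence: R = |5 − z₀| = |13| = 13 (distance from z₀ to the singularity z = 5).

c_0 = 1/13, c_1 = 1/169; R = 13.


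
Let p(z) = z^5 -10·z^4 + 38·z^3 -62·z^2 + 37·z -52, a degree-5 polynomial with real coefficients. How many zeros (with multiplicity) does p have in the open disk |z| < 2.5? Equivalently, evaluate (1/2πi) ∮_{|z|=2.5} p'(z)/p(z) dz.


The zeros of p are: 4, (3 + 2i), (3 - 2i), (0 + 1i), (0 - 1i).
Their magnitudes are: 4, 3.606, 3.606, 1, 1.
Zeros with |z| < R = 2.5: (0 + 1i), (0 - 1i).
Count = 2.
By the argument principle, (1/2πi) ∮_{|z|=R} p'(z)/p(z) dz equals exactly this count.

Number of zeros inside |z| < 2.5: 2.


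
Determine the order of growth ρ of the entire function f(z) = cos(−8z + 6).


cos(w) is a linear combination of e^{iw} and e^{−iw} (or e^w, e^{−w} in the hyperbolic case), so |cos(w)| ≤ e^{|w|}. With w = −8z + 6, |w| ≤ 8|z| + 6 = 8r + 6 on |z| = r, giving M(r) ≤ e^{8r + 6}, so ρ ≤ 1. On a suitable ray (z = it for sin/cos; z = t for sinh/cosh, t real → ∞), |cos(−8z + 6)| grows like e^{8|t|}/2, so ρ ≥ 1. Hence ρ = 1.
Therefore ρ = 1.

Order ρ = 1.


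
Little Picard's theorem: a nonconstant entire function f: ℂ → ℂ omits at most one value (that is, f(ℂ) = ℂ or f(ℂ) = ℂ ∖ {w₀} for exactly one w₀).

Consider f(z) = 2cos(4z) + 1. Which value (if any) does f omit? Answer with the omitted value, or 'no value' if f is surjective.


Little Picard bounds the complement of f(ℂ) to at most one point.
cos is entire and surjective onto ℂ: for every w ∈ ℂ, cos(ζ) = w has a solution ζ ∈ ℂ (e.g., via the complex inverse arccos). With ζ = 4z this gives z = ζ/(4). Then 2·cos(4z) takes every value in 2·ℂ = ℂ, and adding 1 is a bijection of ℂ. So f is surjective and omits no value. (Note: only on the real line is cos bounded by [−1, 1].)

Omitted value: no value.


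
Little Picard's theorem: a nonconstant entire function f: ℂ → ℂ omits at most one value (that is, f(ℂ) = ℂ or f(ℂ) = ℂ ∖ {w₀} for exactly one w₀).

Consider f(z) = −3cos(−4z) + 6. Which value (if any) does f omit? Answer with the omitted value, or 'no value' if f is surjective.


Little Picard bounds the complement of f(ℂ) to at most one point.
cos is entire and surjective onto ℂ: for every w ∈ ℂ, cos(ζ) = w has a solution ζ ∈ ℂ (e.g., via the complex inverse arccos). With ζ = −4z this gives z = ζ/(-4). Then -3·cos(−4z) takes every value in -3·ℂ = ℂ, and adding 6 is a bijection of ℂ. So f is surjective and omits no value. (Note: only on the real line is cos bounded by [−1, 1].)

Omitted value: no value.


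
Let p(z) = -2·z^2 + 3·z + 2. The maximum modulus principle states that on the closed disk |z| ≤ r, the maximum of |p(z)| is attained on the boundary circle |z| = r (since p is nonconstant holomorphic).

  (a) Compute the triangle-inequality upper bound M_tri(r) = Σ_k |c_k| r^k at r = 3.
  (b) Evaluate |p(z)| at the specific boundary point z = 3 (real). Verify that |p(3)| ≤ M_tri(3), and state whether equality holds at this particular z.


Coefficients: c_0 = 2, c_1 = 3, c_2 = -2. Radius r = 3.
Part (a). Triangle bound: M_tri(r) = Σ_k |c_k| r^k
  = |2|·3^0 + |3|·3^1 + |-2|·3^2
  = 2 + 9 + 18 = 29.
This bounds M(r) := max_{|z|=r} |p(z)| from above; equality holds iff all terms c_k z^k can be made to align in phase at a single z on |z|=r.
Part (b). At z = 3 (real, on the circle |z| = r):
  p(3) = (2)·3^0 + (3)·3^1 + (-2)·3^2 = -7.
  |p(3)| = 7.
Check: |p(3)| = 7 ≤ 29 = M_tri(3). ✓ Equality does not hold at z = 3 (the coefficients have mixed signs, so the terms do not all align in phase there).

M_tri(3) = 29; |p(3)| = 7; equality at z=3: no.


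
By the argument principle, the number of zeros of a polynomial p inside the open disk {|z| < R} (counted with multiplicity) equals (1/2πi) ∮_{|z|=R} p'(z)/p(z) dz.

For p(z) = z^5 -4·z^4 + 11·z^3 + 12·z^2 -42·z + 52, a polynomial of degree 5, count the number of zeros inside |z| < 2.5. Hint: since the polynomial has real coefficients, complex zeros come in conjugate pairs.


The zeros of p are: (1 + 1i), (1 - 1i), (2 + 3i), (2 - 3i), -2.
Their magnitudes are: 1.414, 1.414, 3.606, 3.606, 2.
Zeros with |z| < R = 2.5: (1 + 1i), (1 - 1i), -2.
Count = 3.
By the argument principle, (1/2πi) ∮_{|z|=R} p'(z)/p(z) dz equals exactly this count.

Number of zeros inside |z| < 2.5: 3.


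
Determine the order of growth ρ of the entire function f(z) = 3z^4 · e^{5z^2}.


M(r) = max_{|z|=r} |3|·|z|^4·|e^{5z^2}| = 3·r^4 · e^{5r^2} (the factors attain their maxima compatibly on |z|=r). Then log M(r) = log 3 + 4·log r + 5r^2, dominated by the last term, so log log M(r) ~ 2·log r. The polynomial factor 3z^4 contributes only a log r term and does not affect the order. ρ = 2.
Therefore ρ = 2.

Order ρ = 2.


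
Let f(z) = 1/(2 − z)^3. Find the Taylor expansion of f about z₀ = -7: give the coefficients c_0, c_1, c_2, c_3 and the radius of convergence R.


Let w = z − z₀, so z = z₀ + w.
Then 2 − z = 2 − (z₀ + w) = (2 − z₀) − w = 9 − w.
f(z) = 1/(9 − w)^3 = (1/(9)^3) · (1 − w/(9))^{−3}.
By the binomial series (1−u)^{−3} = Σ_{n≥0} C(n+2, 2) u^n for |u|<1, with u = w/(9):
  c_n = C(n+2, 2) / (9)^(n+3).
  c_0 = 1/(9)^3 = 1/729.
  c_1 = 3/(9)^4 = 1/2187.
  c_2 = 6/(9)^5 = 2/19683.
  c_3 = 10/(9)^6 = 10/531441.
The series is valid for |w/d| < 1, i.e. |z − z₀| < |d|.
Radius of convergence: R = |2 − z₀| = |9| = 9 (distance from z₀ to the singularity z = 2).

c_0 = 1/729, c_1 = 1/2187, c_2 = 2/19683, c_3 = 10/531441; R = 9.


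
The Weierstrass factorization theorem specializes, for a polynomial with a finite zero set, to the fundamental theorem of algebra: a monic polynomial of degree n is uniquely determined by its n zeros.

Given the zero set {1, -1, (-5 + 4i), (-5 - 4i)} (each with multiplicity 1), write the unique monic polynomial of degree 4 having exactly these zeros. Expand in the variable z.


The polynomial is p(z) = ∏_{α ∈ S} (z − α), where S = {1, -1, (-5 + 4i), (-5 - 4i)}.
Expanding the product yields: p(z) = z^4 + 10·z^3 + 40·z^2 -10·z -41.
Note conjugate pairs combine to real quadratics: (z − (-5+4i))(z − (-5−4i)) = z² + 10z + 41.
The resulting polynomial has degree 4 and real coefficients as required.

p(z) = z^4 + 10·z^3 + 40·z^2 -10·z -41.


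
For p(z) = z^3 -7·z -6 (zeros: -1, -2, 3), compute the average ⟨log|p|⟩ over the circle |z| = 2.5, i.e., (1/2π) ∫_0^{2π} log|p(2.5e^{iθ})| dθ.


Zeros: -2, -1, 3; r = 2.5.
Inside |z| < r: -2, -1. Outside (|z| ≥ r): 3.
p(0) = -6, so log|p(0)| = log(6) = 1.7918.
Apply Jensen: I(r) = log|p(0)| + Σ_k log(r/|z_k|), summed over zeros inside |z| < r.
  log(r/|z_k|) for z_k = -1: log(2.5/1) = 0.9163
  log(r/|z_k|) for z_k = -2: log(2.5/2) = 0.2231
  Outside zeros (3) contribute nothing to the Jensen sum.
Sum over inside zeros: 1.1394.
I(r) = log|p(0)| + (inside sum) = 1.7918 + 1.1394 = 2.9312.
Note: since some zeros are outside |z| ≤ r, the simplified n·log(r) form does NOT apply — only the inside zeros contribute.

I(r) ≈ 2.9312.


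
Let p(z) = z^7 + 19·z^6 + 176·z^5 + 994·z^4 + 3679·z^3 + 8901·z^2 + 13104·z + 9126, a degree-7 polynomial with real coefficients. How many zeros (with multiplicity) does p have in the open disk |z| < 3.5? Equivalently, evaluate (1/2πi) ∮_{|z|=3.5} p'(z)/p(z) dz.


The zeros of p are: (-3 + 3i), (-3 - 3i), (-2 + 3i), (-2 - 3i), (-3 + 2i), (-3 - 2i), -3.
Their magnitudes are: 4.243, 4.243, 3.606, 3.606, 3.606, 3.606, 3.
Zeros with |z| < R = 3.5: -3.
Count = 1.
By the argument principle, (1/2πi) ∮_{|z|=R} p'(z)/p(z) dz equals exactly this count.

Number of zeros inside |z| < 3.5: 1.


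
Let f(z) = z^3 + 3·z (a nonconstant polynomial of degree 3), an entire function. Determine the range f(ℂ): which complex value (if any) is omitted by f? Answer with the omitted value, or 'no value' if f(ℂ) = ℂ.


Little Picard bounds the complement of f(ℂ) to at most one point.
For every w ∈ ℂ, the equation p(z) − w = 0 is a nonconstant polynomial in z and hence has at least one root by the fundamental theorem of algebra. So p is surjective onto ℂ, omitting no value.

Omitted value: no value.


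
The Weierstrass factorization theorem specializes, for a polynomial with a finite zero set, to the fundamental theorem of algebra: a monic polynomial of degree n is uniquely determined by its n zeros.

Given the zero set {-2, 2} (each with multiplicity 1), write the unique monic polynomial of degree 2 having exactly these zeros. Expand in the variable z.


The polynomial is p(z) = ∏_{α ∈ S} (z − α), where S = {-2, 2}.
Expanding the product yields: p(z) = z^2 -4.
The resulting polynomial has degree 2 and real coefficients as required.

p(z) = z^2 -4.


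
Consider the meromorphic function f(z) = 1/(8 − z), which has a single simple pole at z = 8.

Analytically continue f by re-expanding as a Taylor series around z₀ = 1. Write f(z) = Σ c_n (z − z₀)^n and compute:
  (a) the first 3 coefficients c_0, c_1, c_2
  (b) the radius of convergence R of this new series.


Let w = z − z₀, so z = z₀ + w.
Then 8 − z = 8 − (z₀ + w) = (8 − z₀) − w = 7 − w.
f(z) = 1/(7 − w) = (1/(7)) · 1/(1 − w/(7)) = Σ_{n≥0} w^n / (7)^(n+1).
So c_n = 1/(7)^(n+1):
  c_0 = 1/(7)^1 = 1/7.
  c_1 = 1/(7)^2 = 1/49.
  c_2 = 1/(7)^3 = 1/343.
The series is valid for |w/d| < 1, i.e. |z − z₀| < |d|.
Radius of convergence: R = |8 − z₀| = |7| = 7 (distance from z₀ to the singularity z = 8).

c_0 = 1/7, c_1 = 1/49, c_2 = 1/343; R = 7.


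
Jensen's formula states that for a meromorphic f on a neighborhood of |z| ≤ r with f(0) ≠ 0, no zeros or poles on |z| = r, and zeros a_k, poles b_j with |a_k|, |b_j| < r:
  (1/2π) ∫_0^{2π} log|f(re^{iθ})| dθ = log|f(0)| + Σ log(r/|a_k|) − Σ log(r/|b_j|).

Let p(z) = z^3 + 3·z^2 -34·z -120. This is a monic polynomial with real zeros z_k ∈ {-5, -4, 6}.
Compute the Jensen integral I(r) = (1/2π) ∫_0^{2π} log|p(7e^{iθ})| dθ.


Zeros: -5, -4, 6; r = 7.
Inside |z| < r: -5, -4, 6. Outside (|z| ≥ r): ∅.
p(0) = -120, so log|p(0)| = log(120) = 4.7875.
Apply Jensen: I(r) = log|p(0)| + Σ_k log(r/|z_k|), summed over zeros inside |z| < r.
  log(r/|z_k|) for z_k = -5: log(7/5) = 0.3365
  log(r/|z_k|) for z_k = -4: log(7/4) = 0.5596
  log(r/|z_k|) for z_k = 6: log(7/6) = 0.1542
Sum over inside zeros: 1.0502.
I(r) = log|p(0)| + (inside sum) = 4.7875 + 1.0502 = 5.8377.
Closed form (all zeros inside, monic): I(r) = n·log(r) = 3·log(7) = 5.8377. ✓

I(r) ≈ 5.8377.


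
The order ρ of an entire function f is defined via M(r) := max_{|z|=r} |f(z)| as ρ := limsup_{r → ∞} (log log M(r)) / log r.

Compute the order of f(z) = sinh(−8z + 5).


sinh(w) is a linear combination of e^{iw} and e^{−iw} (or e^w, e^{−w} in the hyperbolic case), so |sinh(w)| ≤ e^{|w|}. With w = −8z + 5, |w| ≤ 8|z| + 5 = 8r + 5 on |z| = r, giving M(r) ≤ e^{8r + 5}, so ρ ≤ 1. On a suitable ray (z = it for sin/cos; z = t for sinh/cosh, t real → ∞), |sinh(−8z + 5)| grows like e^{8|t|}/2, so ρ ≥ 1. Hence ρ = 1.
Therefore ρ = 1.

Order ρ = 1.


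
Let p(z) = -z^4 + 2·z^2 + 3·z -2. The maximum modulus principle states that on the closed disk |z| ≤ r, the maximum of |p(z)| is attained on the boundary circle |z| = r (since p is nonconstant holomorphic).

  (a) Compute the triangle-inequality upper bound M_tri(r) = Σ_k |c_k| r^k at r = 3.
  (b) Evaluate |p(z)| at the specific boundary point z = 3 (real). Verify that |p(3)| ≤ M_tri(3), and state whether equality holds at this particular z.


Coefficients: c_0 = -2, c_1 = 3, c_2 = 2, c_3 = 0, c_4 = -1. Radius r = 3.
Part (a). Triangle bound: M_tri(r) = Σ_k |c_k| r^k
  = |-2|·3^0 + |3|·3^1 + |2|·3^2 + |0|·3^3 + |-1|·3^4
  = 2 + 9 + 18 + 0 + 81 = 110.
This bounds M(r) := max_{|z|=r} |p(z)| from above; equality holds iff all terms c_k z^k can be made to align in phase at a single z on |z|=r.
Part (b). At z = 3 (real, on the circle |z| = r):
  p(3) = (-2)·3^0 + (3)·3^1 + (2)·3^2 + (0)·3^3 + (-1)·3^4 = -56.
  |p(3)| = 56.
Check: |p(3)| = 56 ≤ 110 = M_tri(3). ✓ Equality does not hold at z = 3 (the coefficients have mixed signs, so the terms do not all align in phase there).

M_tri(3) = 110; |p(3)| = 56; equality at z=3: no.


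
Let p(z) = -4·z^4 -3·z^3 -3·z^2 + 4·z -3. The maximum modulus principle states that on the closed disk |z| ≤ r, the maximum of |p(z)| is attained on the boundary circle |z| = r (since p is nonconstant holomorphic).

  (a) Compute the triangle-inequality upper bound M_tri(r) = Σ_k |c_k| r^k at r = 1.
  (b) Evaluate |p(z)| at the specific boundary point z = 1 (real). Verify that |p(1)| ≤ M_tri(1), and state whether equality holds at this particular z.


Coefficients: c_0 = -3, c_1 = 4, c_2 = -3, c_3 = -3, c_4 = -4. Radius r = 1.
Part (a). Triangle bound: M_tri(r) = Σ_k |c_k| r^k
  = |-3|·1^0 + |4|·1^1 + |-3|·1^2 + |-3|·1^3 + |-4|·1^4
  = 3 + 4 + 3 + 3 + 4 = 17.
This bounds M(r) := max_{|z|=r} |p(z)| from above; equality holds iff all terms c_k z^k can be made to align in phase at a single z on |z|=r.
Part (b). At z = 1 (real, on the circle |z| = r):
  p(1) = (-3)·1^0 + (4)·1^1 + (-3)·1^2 + (-3)·1^3 + (-4)·1^4 = -9.
  |p(1)| = 9.
Check: |p(1)| = 9 ≤ 17 = M_tri(1). ✓ Equality does not hold at z = 1 (the coefficients have mixed signs, so the terms do not all align in phase there).

M_tri(1) = 17; |p(1)| = 9; equality at z=1: no.


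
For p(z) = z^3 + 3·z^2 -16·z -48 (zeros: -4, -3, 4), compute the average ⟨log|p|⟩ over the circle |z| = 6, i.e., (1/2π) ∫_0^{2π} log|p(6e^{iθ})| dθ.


Zeros: -4, -3, 4; r = 6.
Inside |z| < r: -4, -3, 4. Outside (|z| ≥ r): ∅.
p(0) = -48, so log|p(0)| = log(48) = 3.8712.
Apply Jensen: I(r) = log|p(0)| + Σ_k log(r/|z_k|), summed over zeros inside |z| < r.
  log(r/|z_k|) for z_k = -4: log(6/4) = 0.4055
  log(r/|z_k|) for z_k = -3: log(6/3) = 0.6931
  log(r/|z_k|) for z_k = 4: log(6/4) = 0.4055
Sum over inside zeros: 1.5041.
I(r) = log|p(0)| + (inside sum) = 3.8712 + 1.5041 = 5.3753.
Closed form (all zeros inside, monic): I(r) = n·log(r) = 3·log(6) = 5.3753. ✓

I(r) ≈ 5.3753.


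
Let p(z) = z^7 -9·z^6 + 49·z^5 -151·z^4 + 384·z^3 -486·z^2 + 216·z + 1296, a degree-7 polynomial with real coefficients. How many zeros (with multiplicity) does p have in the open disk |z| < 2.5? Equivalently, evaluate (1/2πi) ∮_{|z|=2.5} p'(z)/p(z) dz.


The zeros of p are: (0 + 3i), (0 - 3i), (3 + 3i), (3 - 3i), (2 + 2i), (2 - 2i), -1.
Their magnitudes are: 3, 3, 4.243, 4.243, 2.828, 2.828, 1.
Zeros with |z| < R = 2.5: -1.
Count = 1.
By the argument principle, (1/2πi) ∮_{|z|=R} p'(z)/p(z) dz equals exactly this count.

Number of zeros inside |z| < 2.5: 1.


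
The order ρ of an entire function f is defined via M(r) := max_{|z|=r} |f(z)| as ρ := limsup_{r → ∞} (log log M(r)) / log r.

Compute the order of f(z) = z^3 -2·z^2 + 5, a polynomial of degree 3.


|f(z)| ≤ Σ|c_k|·r^k = O(r^3) as r → ∞. Polynomial growth is O(e^{r^ε}) for every ε > 0 (since r^3/e^{r^ε} → 0), so ρ ≤ ε for all ε > 0, i.e. ρ = 0. Every nonconstant polynomial has order 0.
Therefore ρ = 0.

Order ρ = 0.


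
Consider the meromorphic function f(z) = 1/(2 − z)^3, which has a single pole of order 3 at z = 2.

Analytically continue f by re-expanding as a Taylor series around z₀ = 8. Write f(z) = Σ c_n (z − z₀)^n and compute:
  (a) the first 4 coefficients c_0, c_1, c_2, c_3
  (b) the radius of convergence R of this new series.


Let w = z − z₀, so z = z₀ + w.
Then 2 − z = 2 − (z₀ + w) = (2 − z₀) − w = -6 − w.
f(z) = 1/(-6 − w)^3 = (1/(-6)^3) · (1 − w/(-6))^{−3}.
By the binomial series (1−u)^{−3} = Σ_{n≥0} C(n+2, 2) u^n for |u|<1, with u = w/(-6):
  c_n = C(n+2, 2) / (-6)^(n+3).
  c_0 = 1/(-6)^3 = -1/216.
  c_1 = 3/(-6)^4 = 1/432.
  c_2 = 6/(-6)^5 = -1/1296.
  c_3 = 10/(-6)^6 = 5/23328.
The series is valid for |w/d| < 1, i.e. |z − z₀| < |d|.
Radius of convergence: R = |2 − z₀| = |-6| = 6 (distance from z₀ to the singularity z = 2).

c_0 = -1/216, c_1 = 1/432, c_2 = -1/1296, c_3 = 5/23328; R = 6.
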